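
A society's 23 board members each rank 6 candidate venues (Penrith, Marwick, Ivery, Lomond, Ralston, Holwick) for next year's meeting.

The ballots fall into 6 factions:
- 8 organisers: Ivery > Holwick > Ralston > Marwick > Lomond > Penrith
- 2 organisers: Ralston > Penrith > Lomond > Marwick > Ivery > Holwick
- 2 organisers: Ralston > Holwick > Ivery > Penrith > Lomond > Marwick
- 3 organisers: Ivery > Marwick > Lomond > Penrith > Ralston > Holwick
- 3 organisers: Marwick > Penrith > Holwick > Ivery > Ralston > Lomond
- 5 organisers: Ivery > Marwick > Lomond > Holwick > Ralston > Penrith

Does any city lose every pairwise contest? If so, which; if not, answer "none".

Head-to-head results (23 organisers):
Penrith–Marwick: Marwick 19–4.
Penrith–Ivery: Ivery 18–5.
Penrith vs Lomond: 2+2+3 = 7 for Penrith, 16 for Lomond — Lomond by 16–7.
Penrith vs Ralston: Penrith preferred on 3+3 = 6 ballots; Ralston wins 17–6.
Penrith vs Holwick: Holwick, 15–8.
Marwick vs Ivery: 2+3 = 5 for Marwick, 18 for Ivery — Ivery by 18–5.
Marwick vs Lomond: Marwick preferred on 8+3+3+5 = 19 ballots; Marwick wins 19–4.
Marwick vs Ralston: Marwick preferred on 3+3+5 = 11 ballots; Ralston wins 12–11.
Marwick vs Holwick: Marwick is ranked higher on 2+3+3+5 = 13 ballots, Holwick on 10. Marwick wins 13–10.
Ivery vs Lomond: Ivery wins 21–2.
Ivery vs Ralston: Ivery preferred on 8+3+3+5 = 19 ballots; Ivery wins 19–4.
Ivery vs Holwick: Ivery wins 18–5.
Lomond vs Ralston: Lomond preferred on 3+5 = 8 ballots; Ralston wins 15–8.
Lomond vs Holwick: 2+3+5 = 10 for Lomond, 13 for Holwick — Holwick by 13–10.
Ralston vs Holwick: 2+2+3 = 7 for Ralston, 16 for Holwick — Holwick by 16–7.
Penrith is beaten in every head-to-head and is the Condorcet loser.

Penrith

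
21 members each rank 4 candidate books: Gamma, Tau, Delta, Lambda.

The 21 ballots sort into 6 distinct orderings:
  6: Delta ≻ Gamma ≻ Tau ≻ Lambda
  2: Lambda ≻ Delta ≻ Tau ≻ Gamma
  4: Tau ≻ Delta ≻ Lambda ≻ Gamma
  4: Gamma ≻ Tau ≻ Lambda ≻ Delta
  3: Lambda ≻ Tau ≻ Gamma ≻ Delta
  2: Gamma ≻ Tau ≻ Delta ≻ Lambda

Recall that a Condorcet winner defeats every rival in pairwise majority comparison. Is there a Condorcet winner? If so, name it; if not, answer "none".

none

Pairwise majorities:
Gamma vs Tau: Gamma, 12–9.
Gamma vs Delta: Delta, 12–9.
Gamma vs Lambda: Gamma, 12–9.
Tau vs Delta: Tau wins 13–8.
Tau vs Lambda: Tau wins 16–5.
Delta–Lambda: Delta 12–9.
Each book drops at least one matchup (Gamma loses to Delta; Tau loses to Gamma; Delta loses to Tau; Lambda loses to Gamma); the cycle Gamma > Tau > Delta > Gamma rules out a Condorcet winner.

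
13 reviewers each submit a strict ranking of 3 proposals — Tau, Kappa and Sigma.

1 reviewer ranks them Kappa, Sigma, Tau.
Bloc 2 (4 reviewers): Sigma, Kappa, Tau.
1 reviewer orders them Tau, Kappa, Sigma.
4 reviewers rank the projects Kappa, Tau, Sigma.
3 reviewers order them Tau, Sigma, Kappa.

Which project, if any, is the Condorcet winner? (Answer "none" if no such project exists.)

Head-to-head results (13 reviewers):
Tau vs Kappa: Kappa, 9–4.
Tau vs Sigma: Tau wins 8–5.
Kappa–Sigma: Sigma 7–6.
Each project drops at least one matchup (Tau loses to Kappa; Kappa loses to Sigma; Sigma loses to Tau); the cycle Tau → Sigma → Kappa → Tau rules out a Condorcet winner.

none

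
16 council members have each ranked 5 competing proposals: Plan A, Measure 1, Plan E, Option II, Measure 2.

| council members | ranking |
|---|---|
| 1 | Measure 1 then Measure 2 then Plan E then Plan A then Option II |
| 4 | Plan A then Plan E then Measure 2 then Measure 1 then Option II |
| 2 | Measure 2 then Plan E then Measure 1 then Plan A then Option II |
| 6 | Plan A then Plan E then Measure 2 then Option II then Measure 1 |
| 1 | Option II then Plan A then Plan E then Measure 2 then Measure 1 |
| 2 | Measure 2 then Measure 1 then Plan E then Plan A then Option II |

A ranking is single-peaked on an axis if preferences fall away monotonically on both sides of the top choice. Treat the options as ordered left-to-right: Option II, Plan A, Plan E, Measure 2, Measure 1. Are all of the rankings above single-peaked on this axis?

yes

Axis positions: Option II=1, Plan A=2, Plan E=3, Measure 2=4, Measure 1=5.
Group 1 (peak Measure 1 at position 5): ranking walks positions 5-4-3-2-1, expanding outward from the peak — single-peaked.
Group 2 (peak Plan A at position 2): ranking walks positions 2-3-4-5-1, expanding outward from the peak — single-peaked.
Group 3 (peak Measure 2 at position 4): ranking walks positions 4-3-5-2-1, expanding outward from the peak — single-peaked.
Group 4 (peak Plan A at position 2): ranking walks positions 2-3-4-1-5, expanding outward from the peak — single-peaked.
Group 5 (peak Option II at position 1): ranking walks positions 1-2-3-4-5, expanding outward from the peak — single-peaked.
Group 6 (peak Measure 2 at position 4): ranking walks positions 4-5-3-2-1, expanding outward from the peak — single-peaked.
Every ranking is single-peaked on this axis.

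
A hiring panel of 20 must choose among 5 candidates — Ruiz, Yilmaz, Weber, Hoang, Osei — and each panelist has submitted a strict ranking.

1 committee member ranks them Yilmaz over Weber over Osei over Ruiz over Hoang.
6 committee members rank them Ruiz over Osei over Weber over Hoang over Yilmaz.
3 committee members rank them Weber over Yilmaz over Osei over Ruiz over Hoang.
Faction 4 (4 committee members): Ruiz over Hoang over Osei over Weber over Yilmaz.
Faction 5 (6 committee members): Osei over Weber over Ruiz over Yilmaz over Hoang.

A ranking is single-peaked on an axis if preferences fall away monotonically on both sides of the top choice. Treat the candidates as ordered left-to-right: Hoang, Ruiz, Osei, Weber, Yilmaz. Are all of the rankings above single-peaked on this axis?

yes

Axis positions: Hoang=1, Ruiz=2, Osei=3, Weber=4, Yilmaz=5.
Faction 1 (peak Yilmaz at position 5): ranking walks positions 5-4-3-2-1, expanding outward from the peak — single-peaked.
Faction 2 (peak Ruiz at position 2): ranking walks positions 2-3-4-1-5, expanding outward from the peak — single-peaked.
Faction 3 (peak Weber at position 4): ranking walks positions 4-5-3-2-1, expanding outward from the peak — single-peaked.
Faction 4 (peak Ruiz at position 2): ranking walks positions 2-1-3-4-5, expanding outward from the peak — single-peaked.
Faction 5 (peak Osei at position 3): ranking walks positions 3-4-2-5-1, expanding outward from the peak — single-peaked.
Every ranking is single-peaked on this axis.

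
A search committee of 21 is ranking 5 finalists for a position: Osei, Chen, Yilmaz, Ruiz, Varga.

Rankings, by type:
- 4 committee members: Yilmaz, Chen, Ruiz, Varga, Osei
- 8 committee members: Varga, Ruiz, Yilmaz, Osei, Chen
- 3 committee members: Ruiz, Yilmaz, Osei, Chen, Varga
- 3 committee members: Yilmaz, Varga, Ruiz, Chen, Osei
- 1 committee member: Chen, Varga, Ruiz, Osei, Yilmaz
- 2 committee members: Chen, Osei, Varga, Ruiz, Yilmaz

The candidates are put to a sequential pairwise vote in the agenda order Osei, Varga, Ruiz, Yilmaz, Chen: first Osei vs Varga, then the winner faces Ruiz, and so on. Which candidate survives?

Varga

Round 1: Osei vs Varga — 5–16, Varga advances.
Round 2: Varga vs Ruiz — 14–7, Varga advances.
Round 3: Varga vs Yilmaz — 11–10, Varga advances.
Round 4: Varga vs Chen — 11–10, Varga advances.
The agenda winner is Varga.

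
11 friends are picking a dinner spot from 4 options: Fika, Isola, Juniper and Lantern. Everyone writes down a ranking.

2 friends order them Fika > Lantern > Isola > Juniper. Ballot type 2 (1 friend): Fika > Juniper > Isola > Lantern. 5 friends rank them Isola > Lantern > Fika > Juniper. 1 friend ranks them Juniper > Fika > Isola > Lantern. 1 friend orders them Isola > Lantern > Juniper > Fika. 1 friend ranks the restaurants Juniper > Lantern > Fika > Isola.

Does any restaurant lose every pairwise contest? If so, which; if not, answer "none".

Juniper

Head-to-head results (11 friends):
Fika vs Isola: Isola wins 6–5.
Fika vs Juniper: Fika preferred on 2+1+5 = 8 ballots; Fika wins 8–3.
Fika vs Lantern: 4 to 7, Lantern.
Isola vs Juniper: Isola, 8–3.
Isola vs Lantern: 1+5+1+1 = 8 for Isola, 3 for Lantern — Isola by 8–3.
Juniper vs Lantern: Juniper is ranked higher on 1+1+1 = 3 ballots, Lantern on 8. Lantern wins 8–3.
Only Juniper has no wins; Juniper is the Condorcet loser.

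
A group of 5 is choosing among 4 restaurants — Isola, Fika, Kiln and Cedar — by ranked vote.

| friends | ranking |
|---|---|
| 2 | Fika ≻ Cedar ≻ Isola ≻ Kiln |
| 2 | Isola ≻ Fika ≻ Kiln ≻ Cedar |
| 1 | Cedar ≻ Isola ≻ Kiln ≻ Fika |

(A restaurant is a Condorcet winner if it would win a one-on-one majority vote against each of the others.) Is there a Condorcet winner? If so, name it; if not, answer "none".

Head-to-head results (5 friends):
Isola vs Fika: 2+1 = 3 for Isola, 2 for Fika — Isola by 3–2.
Isola vs Kiln: Isola is ranked higher on 2+2+1 = 5 ballots, Kiln on 0. Isola wins 5–0.
Isola–Cedar: Cedar 3–2.
Fika–Kiln: Fika 4–1.
Fika vs Cedar: Fika, 4–1.
Kiln–Cedar: Cedar 3–2.
Each restaurant drops at least one matchup (Isola loses to Cedar; Fika loses to Isola; Kiln loses to Isola; Cedar loses to Fika); the cycle Isola → Fika → Cedar → Isola rules out a Condorcet winner.

none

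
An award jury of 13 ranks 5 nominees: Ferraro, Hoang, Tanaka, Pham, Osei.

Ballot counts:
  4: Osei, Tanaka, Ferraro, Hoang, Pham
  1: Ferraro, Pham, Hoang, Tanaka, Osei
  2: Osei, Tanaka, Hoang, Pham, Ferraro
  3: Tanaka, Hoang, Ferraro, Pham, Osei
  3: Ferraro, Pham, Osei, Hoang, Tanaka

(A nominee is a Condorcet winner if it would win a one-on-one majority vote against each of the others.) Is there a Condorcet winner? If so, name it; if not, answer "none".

none

Head-to-head results (13 jurors):
Ferraro–Hoang: Ferraro 8–5.
Ferraro vs Tanaka: Tanaka, 9–4.
Ferraro vs Pham: Ferraro, 11–2.
Ferraro–Osei: Ferraro 7–6.
Hoang vs Tanaka: Tanaka, 9–4.
Hoang vs Pham: Hoang wins 9–4.
Hoang vs Osei: Osei wins 9–4.
Tanaka vs Pham: Tanaka wins 9–4.
Tanaka vs Osei: Osei wins 9–4.
Pham vs Osei: Pham, 7–6.
Every nominee loses at least once (Ferraro loses to Tanaka; Hoang loses to Ferraro; Tanaka loses to Osei; Pham loses to Ferraro; Osei loses to Ferraro). The majority relation contains the cycle Ferraro → Osei → Tanaka → Ferraro, so there is no Condorcet winner.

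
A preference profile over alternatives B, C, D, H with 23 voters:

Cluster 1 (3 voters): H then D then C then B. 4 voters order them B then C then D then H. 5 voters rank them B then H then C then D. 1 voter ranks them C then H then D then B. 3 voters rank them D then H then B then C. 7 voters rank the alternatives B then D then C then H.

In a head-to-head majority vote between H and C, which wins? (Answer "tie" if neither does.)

C

Ballots ranking H above C: 3 + 5 + 3 = 11.
Ballots ranking C above H: 23 − 11 = 12.
C wins the head-to-head 12–11.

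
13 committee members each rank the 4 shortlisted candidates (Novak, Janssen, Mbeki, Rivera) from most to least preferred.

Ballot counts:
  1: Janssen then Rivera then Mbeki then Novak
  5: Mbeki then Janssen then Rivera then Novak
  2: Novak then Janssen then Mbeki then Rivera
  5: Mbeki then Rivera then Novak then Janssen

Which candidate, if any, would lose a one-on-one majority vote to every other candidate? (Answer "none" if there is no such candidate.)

none

Pairwise majorities:
Novak vs Janssen: 7 to 6, Novak.
Novak vs Mbeki: Novak is ranked higher on 2 ballots, Mbeki on 11. Mbeki wins 11–2.
Novak–Rivera: Rivera 11–2.
Janssen vs Mbeki: 1+2 = 3 for Janssen, 10 for Mbeki — Mbeki by 10–3.
Janssen vs Rivera: Janssen wins 8–5.
Mbeki–Rivera: Mbeki 12–1.
No candidate is winless: Novak beats Janssen; Janssen beats Rivera; Mbeki beats Novak; Rivera beats Novak. There is no Condorcet loser.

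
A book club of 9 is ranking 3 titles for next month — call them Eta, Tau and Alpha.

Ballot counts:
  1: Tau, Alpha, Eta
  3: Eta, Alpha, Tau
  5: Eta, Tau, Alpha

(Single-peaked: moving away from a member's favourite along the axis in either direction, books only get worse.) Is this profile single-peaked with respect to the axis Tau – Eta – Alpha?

no

Axis positions: Tau=1, Eta=2, Alpha=3.
Ballot type 1: ranking walks positions 1-3-2; Alpha is ranked above Eta even though Eta lies between Alpha and the peak Tau on the axis — preferences dip and rise again. Not single-peaked.
Ballot type 2 (peak Eta at position 2): ranking walks positions 2-3-1, expanding outward from the peak — single-peaked.
Ballot type 3 (peak Eta at position 2): ranking walks positions 2-1-3, expanding outward from the peak — single-peaked.
Ballot type 1 violates single-peakedness, so the profile is not single-peaked on this axis.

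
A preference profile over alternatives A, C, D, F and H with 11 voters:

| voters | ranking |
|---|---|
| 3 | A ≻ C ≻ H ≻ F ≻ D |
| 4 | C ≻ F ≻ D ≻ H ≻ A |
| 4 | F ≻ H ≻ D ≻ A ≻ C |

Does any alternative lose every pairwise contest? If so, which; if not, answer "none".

none

Pairwise majorities:
A vs C: A, 7–4.
A–D: D 8–3.
A vs F: 3 for A, 8 for F — F by 8–3.
A vs H: A preferred on 3 ballots; H wins 8–3.
C vs D: C preferred on 3+4 = 7 ballots; C wins 7–4.
C vs F: C, 7–4.
C vs H: C wins 7–4.
D vs F: D preferred on 0 ballots; F wins 11–0.
D vs H: H, 7–4.
F–H: F 8–3.
Every alternative wins at least one matchup (A beats C; C beats D; D beats A; F beats A; H beats A), so there is no Condorcet loser.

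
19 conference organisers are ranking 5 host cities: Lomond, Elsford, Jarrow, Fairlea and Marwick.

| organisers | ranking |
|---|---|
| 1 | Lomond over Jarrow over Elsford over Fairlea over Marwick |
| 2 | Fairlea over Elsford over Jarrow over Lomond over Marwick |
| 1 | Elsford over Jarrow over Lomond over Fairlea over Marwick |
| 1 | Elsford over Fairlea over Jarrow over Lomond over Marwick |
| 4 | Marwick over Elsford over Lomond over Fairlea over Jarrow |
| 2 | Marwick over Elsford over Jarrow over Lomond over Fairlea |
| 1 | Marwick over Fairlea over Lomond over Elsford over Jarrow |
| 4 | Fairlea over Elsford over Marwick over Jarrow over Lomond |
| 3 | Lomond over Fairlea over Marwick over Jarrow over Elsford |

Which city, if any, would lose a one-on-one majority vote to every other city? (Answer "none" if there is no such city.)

Pairwise majorities:
Lomond–Elsford: Elsford 14–5.
Lomond vs Jarrow: 9 to 10, Jarrow.
Lomond vs Fairlea: Lomond wins 11–8.
Lomond vs Marwick: Marwick wins 11–8.
Elsford vs Jarrow: Elsford preferred on 15 ballots; Elsford wins 15–4.
Elsford vs Fairlea: 1+1+1+4+2 = 9 for Elsford, 10 for Fairlea — Fairlea by 10–9.
Elsford vs Marwick: Marwick wins 10–9.
Jarrow vs Fairlea: Fairlea, 15–4.
Jarrow–Marwick: Marwick 14–5.
Fairlea vs Marwick: Fairlea wins 12–7.
Every city wins at least one matchup (Lomond beats Fairlea; Elsford beats Lomond; Jarrow beats Lomond; Fairlea beats Elsford; Marwick beats Lomond), so there is no Condorcet loser.

none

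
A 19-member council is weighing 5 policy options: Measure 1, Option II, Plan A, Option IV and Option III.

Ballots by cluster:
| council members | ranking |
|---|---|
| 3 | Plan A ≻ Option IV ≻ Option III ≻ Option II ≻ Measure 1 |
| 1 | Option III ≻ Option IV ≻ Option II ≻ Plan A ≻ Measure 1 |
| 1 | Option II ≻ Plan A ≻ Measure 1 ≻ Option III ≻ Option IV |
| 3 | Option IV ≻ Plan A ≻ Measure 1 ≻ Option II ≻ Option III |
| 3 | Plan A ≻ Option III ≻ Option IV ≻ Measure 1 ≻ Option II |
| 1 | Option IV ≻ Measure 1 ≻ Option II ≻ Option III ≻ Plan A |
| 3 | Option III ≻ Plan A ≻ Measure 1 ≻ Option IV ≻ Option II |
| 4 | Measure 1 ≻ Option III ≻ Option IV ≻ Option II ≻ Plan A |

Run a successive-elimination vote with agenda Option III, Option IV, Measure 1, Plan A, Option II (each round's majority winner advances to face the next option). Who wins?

Plan A

Round 1: Option III vs Option IV — 12–7, Option III advances.
Round 2: Option III vs Measure 1 — 10–9, Option III advances.
Round 3: Option III vs Plan A — 9–10, Plan A advances.
Round 4: Plan A vs Option II — 12–7, Plan A advances.
Plan A survives the agenda.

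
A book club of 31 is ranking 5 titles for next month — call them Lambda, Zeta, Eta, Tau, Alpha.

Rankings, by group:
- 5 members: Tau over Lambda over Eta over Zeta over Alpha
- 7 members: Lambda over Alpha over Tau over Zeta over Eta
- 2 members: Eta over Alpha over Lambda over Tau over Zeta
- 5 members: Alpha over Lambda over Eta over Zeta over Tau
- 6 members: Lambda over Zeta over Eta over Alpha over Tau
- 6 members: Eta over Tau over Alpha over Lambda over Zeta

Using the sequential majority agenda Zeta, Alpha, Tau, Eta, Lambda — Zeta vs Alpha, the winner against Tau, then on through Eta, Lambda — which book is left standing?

Lambda

Round 1: Zeta vs Alpha — 11–20, Alpha advances.
Round 2: Alpha vs Tau — 20–11, Alpha advances.
Round 3: Alpha vs Eta — 12–19, Eta advances.
Round 4: Eta vs Lambda — 8–23, Lambda advances.
The agenda winner is Lambda.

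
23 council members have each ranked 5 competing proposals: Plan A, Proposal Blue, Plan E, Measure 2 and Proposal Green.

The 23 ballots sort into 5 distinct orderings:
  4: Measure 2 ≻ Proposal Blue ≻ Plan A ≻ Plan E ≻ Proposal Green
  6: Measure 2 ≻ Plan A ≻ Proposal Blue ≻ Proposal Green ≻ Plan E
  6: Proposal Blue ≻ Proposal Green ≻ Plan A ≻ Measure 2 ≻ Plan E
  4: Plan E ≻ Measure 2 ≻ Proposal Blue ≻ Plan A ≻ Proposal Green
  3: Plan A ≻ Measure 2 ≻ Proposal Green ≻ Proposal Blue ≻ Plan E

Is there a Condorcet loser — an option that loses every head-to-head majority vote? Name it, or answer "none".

Plan E

Pairwise majorities:
Plan A–Proposal Blue: Proposal Blue 14–9.
Plan A vs Plan E: Plan A preferred on 4+6+6+3 = 19 ballots; Plan A wins 19–4.
Plan A vs Measure 2: Plan A preferred on 6+3 = 9 ballots; Measure 2 wins 14–9.
Plan A vs Proposal Green: Plan A is ranked higher on 4+6+4+3 = 17 ballots, Proposal Green on 6. Plan A wins 17–6.
Proposal Blue vs Plan E: Proposal Blue, 19–4.
Proposal Blue vs Measure 2: Measure 2, 17–6.
Proposal Blue vs Proposal Green: 20 to 3, Proposal Blue.
Plan E vs Measure 2: 4 to 19, Measure 2.
Plan E vs Proposal Green: Proposal Green, 15–8.
Measure 2 vs Proposal Green: 17 to 6, Measure 2.
Only Plan E has no wins; Plan E is the Condorcet loser.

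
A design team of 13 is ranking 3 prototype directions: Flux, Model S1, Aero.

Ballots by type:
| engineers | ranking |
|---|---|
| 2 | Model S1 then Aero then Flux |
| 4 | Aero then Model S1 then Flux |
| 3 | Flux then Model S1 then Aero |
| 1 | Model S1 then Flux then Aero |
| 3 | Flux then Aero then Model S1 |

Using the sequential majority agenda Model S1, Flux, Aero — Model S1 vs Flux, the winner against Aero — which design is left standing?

Round 1: Model S1 vs Flux — 7–6, Model S1 advances.
Round 2: Model S1 vs Aero — 6–7, Aero advances.
Aero survives the agenda.

Aero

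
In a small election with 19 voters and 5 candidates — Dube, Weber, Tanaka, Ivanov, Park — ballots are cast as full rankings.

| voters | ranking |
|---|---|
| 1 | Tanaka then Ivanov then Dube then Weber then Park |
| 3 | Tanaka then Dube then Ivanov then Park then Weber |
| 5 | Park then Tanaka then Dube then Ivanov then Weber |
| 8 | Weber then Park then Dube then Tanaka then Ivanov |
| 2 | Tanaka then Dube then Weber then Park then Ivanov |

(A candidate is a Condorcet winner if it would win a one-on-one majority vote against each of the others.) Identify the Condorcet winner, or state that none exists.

Check each pair by majority over 19 ballots:
Dube vs Weber: Dube wins 11–8.
Dube vs Tanaka: Tanaka wins 11–8.
Dube vs Ivanov: Dube, 18–1.
Dube vs Park: Park wins 13–6.
Weber–Tanaka: Tanaka 11–8.
Weber–Ivanov: Weber 10–9.
Weber vs Park: Weber, 11–8.
Tanaka–Ivanov: Tanaka 19–0.
Tanaka vs Park: Park wins 13–6.
Ivanov–Park: Park 15–4.
No candidate is unbeaten: Dube loses to Tanaka; Weber loses to Dube; Tanaka loses to Park; Ivanov loses to Dube; Park loses to Weber. In particular Dube → Weber → Park → Dube is a majority cycle — no Condorcet winner exists.

none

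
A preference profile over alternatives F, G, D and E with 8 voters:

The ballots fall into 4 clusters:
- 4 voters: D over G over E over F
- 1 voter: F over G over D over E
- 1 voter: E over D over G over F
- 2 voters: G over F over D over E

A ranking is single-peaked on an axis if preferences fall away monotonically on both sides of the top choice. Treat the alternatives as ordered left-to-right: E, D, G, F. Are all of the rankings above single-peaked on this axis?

yes

Axis positions: E=1, D=2, G=3, F=4.
Cluster 1 (peak D at position 2): ranking walks positions 2-3-1-4, expanding outward from the peak — single-peaked.
Cluster 2 (peak F at position 4): ranking walks positions 4-3-2-1, expanding outward from the peak — single-peaked.
Cluster 3 (peak E at position 1): ranking walks positions 1-2-3-4, expanding outward from the peak — single-peaked.
Cluster 4 (peak G at position 3): ranking walks positions 3-4-2-1, expanding outward from the peak — single-peaked.
Every ranking is single-peaked on this axis.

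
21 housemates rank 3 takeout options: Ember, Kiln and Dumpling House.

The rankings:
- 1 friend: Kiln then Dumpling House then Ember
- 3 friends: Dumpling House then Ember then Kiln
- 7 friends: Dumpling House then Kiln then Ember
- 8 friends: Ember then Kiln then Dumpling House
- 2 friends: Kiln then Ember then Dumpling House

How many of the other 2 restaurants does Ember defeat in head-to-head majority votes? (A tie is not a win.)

Ember against each rival (21 friends):
Ember vs Kiln: Ember wins 11–10.
Ember vs Dumpling House: Ember is ranked higher on 8+2 = 10 ballots, Dumpling House on 11. Dumpling House wins 11–10.
Ember beats Kiln; loses to Dumpling House — 1 pairwise win.

1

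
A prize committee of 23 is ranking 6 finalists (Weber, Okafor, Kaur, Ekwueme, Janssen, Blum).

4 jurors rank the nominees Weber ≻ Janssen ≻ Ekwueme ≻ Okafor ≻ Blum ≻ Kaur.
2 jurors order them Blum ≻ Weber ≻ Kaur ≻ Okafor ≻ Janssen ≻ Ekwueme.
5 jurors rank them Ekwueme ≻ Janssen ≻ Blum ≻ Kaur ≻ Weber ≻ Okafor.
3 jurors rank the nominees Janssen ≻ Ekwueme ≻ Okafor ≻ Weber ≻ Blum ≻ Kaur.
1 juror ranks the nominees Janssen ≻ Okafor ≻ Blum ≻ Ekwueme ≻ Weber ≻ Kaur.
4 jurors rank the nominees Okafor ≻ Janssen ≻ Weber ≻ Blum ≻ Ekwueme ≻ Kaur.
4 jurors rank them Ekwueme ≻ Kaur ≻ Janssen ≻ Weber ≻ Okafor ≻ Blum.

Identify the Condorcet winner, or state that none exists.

Head-to-head results (23 jurors):
Weber–Okafor: Weber 15–8.
Weber vs Kaur: Weber wins 14–9.
Weber vs Ekwueme: Ekwueme wins 13–10.
Weber–Janssen: Janssen 17–6.
Weber vs Blum: Weber wins 15–8.
Okafor–Kaur: Okafor 12–11.
Okafor vs Ekwueme: Ekwueme, 16–7.
Okafor vs Janssen: Janssen wins 17–6.
Okafor vs Blum: Okafor wins 16–7.
Kaur–Ekwueme: Ekwueme 21–2.
Kaur vs Janssen: Janssen wins 17–6.
Kaur vs Blum: Blum wins 19–4.
Ekwueme vs Janssen: Janssen wins 14–9.
Ekwueme–Blum: Ekwueme 16–7.
Janssen vs Blum: Janssen wins 21–2.
Janssen wins every pairwise contest, so Janssen is the Condorcet winner.

Janssen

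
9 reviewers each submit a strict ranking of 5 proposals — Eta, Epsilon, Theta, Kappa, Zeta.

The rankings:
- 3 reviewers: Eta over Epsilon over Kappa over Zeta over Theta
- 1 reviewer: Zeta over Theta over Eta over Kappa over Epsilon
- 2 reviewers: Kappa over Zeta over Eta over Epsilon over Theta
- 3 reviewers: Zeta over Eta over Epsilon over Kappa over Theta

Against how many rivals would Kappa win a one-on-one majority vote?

Kappa against each rival (9 reviewers):
Kappa vs Eta: 2 to 7, Eta.
Kappa–Epsilon: Epsilon 6–3.
Kappa vs Theta: Kappa, 8–1.
Kappa vs Zeta: 5 to 4, Kappa.
Kappa beats Theta, Zeta; loses to Eta, Epsilon — 2 pairwise wins.

2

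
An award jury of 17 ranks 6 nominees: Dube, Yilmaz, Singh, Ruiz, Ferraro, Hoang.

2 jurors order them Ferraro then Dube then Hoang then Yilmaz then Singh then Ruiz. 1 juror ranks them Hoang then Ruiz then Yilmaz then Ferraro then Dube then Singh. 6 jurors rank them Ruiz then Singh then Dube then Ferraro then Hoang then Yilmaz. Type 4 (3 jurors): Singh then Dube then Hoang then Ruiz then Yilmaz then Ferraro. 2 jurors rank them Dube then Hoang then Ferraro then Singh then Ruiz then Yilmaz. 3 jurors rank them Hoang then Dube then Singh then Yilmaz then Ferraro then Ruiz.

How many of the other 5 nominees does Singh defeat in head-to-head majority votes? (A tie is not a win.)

5

Singh against each rival (17 jurors):
Singh vs Dube: Singh wins 9–8.
Singh vs Yilmaz: Singh is ranked higher on 6+3+2+3 = 14 ballots, Yilmaz on 3. Singh wins 14–3.
Singh vs Ruiz: 10 to 7, Singh.
Singh vs Ferraro: 6+3+3 = 12 for Singh, 5 for Ferraro — Singh by 12–5.
Singh vs Hoang: Singh, 9–8.
Singh beats Dube, Yilmaz, Ruiz, Ferraro, Hoang — 5 pairwise wins.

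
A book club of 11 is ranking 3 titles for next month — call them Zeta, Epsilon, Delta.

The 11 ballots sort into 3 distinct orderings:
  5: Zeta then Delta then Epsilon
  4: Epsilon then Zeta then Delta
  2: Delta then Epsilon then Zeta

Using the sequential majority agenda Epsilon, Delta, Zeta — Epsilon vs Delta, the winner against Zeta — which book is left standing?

Round 1: Epsilon vs Delta — 4–7, Delta advances.
Round 2: Delta vs Zeta — 2–9, Zeta advances.
Zeta survives the agenda.

Zeta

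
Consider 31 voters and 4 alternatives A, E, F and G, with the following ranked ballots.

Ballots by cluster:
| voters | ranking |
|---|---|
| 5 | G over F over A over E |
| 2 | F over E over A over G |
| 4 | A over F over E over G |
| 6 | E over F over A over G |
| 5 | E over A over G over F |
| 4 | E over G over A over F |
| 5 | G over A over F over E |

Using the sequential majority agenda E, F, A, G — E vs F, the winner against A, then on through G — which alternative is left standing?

A

Round 1: E vs F — 15–16, F advances.
Round 2: F vs A — 13–18, A advances.
Round 3: A vs G — 17–14, A advances.
A survives the agenda.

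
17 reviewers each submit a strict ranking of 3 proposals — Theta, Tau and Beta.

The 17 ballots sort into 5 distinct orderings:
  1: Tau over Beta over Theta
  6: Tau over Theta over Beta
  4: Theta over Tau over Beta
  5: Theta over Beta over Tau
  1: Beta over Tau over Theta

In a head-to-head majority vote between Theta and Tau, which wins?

Ballots ranking Theta above Tau: 4 + 5 = 9.
Ballots ranking Tau above Theta: 17 − 9 = 8.
Theta wins the head-to-head 9–8.

Theta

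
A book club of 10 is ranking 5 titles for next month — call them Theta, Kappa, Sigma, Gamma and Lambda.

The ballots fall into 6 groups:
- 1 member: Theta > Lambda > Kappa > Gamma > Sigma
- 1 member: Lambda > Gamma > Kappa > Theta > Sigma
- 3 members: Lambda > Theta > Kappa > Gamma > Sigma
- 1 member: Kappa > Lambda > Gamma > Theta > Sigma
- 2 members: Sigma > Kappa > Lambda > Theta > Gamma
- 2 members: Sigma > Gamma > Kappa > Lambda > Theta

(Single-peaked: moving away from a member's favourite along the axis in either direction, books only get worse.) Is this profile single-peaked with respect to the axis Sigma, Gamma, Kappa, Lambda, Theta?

no

Axis positions: Sigma=1, Gamma=2, Kappa=3, Lambda=4, Theta=5.
Group 1 (peak Theta at position 5): ranking walks positions 5-4-3-2-1, expanding outward from the peak — single-peaked.
Group 2: ranking walks positions 4-2-3-5-1; Gamma is ranked above Kappa even though Kappa lies between Gamma and the peak Lambda on the axis — preferences dip and rise again. Not single-peaked.
Group 3 (peak Lambda at position 4): ranking walks positions 4-5-3-2-1, expanding outward from the peak — single-peaked.
Group 4 (peak Kappa at position 3): ranking walks positions 3-4-2-5-1, expanding outward from the peak — single-peaked.
Group 5: ranking walks positions 1-3-4-5-2; Kappa is ranked above Gamma even though Gamma lies between Kappa and the peak Sigma on the axis — preferences dip and rise again. Not single-peaked.
Group 6 (peak Sigma at position 1): ranking walks positions 1-2-3-4-5, expanding outward from the peak — single-peaked.
Group 2 violates single-peakedness, so the profile is not single-peaked on this axis.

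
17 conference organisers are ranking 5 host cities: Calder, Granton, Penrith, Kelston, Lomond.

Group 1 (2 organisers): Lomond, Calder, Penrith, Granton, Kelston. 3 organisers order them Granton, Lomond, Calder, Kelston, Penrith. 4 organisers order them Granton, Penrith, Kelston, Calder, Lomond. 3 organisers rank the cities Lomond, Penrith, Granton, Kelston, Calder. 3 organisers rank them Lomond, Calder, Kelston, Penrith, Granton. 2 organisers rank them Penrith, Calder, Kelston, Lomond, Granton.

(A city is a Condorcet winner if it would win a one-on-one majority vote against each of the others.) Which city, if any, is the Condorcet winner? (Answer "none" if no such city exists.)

Lomond

Check each pair by majority over 17 ballots:
Calder vs Granton: Calder is ranked higher on 2+3+2 = 7 ballots, Granton on 10. Granton wins 10–7.
Calder vs Penrith: 8 to 9, Penrith.
Calder vs Kelston: 2+3+3+2 = 10 for Calder, 7 for Kelston — Calder by 10–7.
Calder vs Lomond: Calder is ranked higher on 4+2 = 6 ballots, Lomond on 11. Lomond wins 11–6.
Granton vs Penrith: 7 to 10, Penrith.
Granton vs Kelston: Granton preferred on 2+3+4+3 = 12 ballots; Granton wins 12–5.
Granton vs Lomond: Granton is ranked higher on 3+4 = 7 ballots, Lomond on 10. Lomond wins 10–7.
Penrith vs Kelston: Penrith is ranked higher on 2+4+3+2 = 11 ballots, Kelston on 6. Penrith wins 11–6.
Penrith vs Lomond: 6 to 11, Lomond.
Kelston vs Lomond: 6 to 11, Lomond.
Only Lomond has no losses; Lomond is the Condorcet winner.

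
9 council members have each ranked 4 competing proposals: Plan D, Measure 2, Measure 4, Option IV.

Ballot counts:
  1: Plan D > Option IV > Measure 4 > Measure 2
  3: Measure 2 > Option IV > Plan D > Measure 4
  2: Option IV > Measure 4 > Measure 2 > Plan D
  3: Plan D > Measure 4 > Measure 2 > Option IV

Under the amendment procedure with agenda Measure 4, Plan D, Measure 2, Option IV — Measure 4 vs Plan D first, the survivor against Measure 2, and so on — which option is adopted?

Measure 2

Round 1: Measure 4 vs Plan D — 2–7, Plan D advances.
Round 2: Plan D vs Measure 2 — 4–5, Measure 2 advances.
Round 3: Measure 2 vs Option IV — 6–3, Measure 2 advances.
Measure 2 survives the agenda.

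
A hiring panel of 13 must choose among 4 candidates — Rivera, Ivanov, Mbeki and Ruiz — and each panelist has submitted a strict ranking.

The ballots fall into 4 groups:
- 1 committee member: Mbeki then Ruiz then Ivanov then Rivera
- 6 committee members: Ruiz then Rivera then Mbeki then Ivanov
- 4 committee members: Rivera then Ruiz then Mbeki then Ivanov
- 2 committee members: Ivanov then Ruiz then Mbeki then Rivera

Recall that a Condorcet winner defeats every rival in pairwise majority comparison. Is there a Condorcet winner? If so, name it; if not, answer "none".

Ruiz

Pairwise majorities:
Rivera–Ivanov: Rivera 10–3.
Rivera–Mbeki: Rivera 10–3.
Rivera vs Ruiz: Ruiz, 9–4.
Ivanov vs Mbeki: Mbeki wins 11–2.
Ivanov vs Ruiz: Ruiz, 11–2.
Mbeki–Ruiz: Ruiz 12–1.
Only Ruiz has no losses; Ruiz is the Condorcet winner.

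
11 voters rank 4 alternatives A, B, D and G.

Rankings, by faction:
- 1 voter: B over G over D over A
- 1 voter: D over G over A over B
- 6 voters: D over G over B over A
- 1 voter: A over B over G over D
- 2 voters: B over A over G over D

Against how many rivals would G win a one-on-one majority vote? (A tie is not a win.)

2

G against each rival (11 voters):
G vs A: 1+1+6 = 8 for G, 3 for A — G by 8–3.
G vs B: G is ranked higher on 1+6 = 7 ballots, B on 4. G wins 7–4.
G vs D: G preferred on 1+1+2 = 4 ballots; D wins 7–4.
G beats A, B; loses to D — 2 pairwise wins.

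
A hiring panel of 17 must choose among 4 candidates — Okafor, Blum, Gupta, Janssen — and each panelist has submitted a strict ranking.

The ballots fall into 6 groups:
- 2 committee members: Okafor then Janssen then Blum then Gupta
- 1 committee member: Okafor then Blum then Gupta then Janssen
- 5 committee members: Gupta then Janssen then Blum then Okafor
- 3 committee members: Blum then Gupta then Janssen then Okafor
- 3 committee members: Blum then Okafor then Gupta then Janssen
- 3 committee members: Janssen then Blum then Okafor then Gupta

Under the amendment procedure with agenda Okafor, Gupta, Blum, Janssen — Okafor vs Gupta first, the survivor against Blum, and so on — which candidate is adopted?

Round 1: Okafor vs Gupta — 9–8, Okafor advances.
Round 2: Okafor vs Blum — 3–14, Blum advances.
Round 3: Blum vs Janssen — 7–10, Janssen advances.
The agenda winner is Janssen.

Janssen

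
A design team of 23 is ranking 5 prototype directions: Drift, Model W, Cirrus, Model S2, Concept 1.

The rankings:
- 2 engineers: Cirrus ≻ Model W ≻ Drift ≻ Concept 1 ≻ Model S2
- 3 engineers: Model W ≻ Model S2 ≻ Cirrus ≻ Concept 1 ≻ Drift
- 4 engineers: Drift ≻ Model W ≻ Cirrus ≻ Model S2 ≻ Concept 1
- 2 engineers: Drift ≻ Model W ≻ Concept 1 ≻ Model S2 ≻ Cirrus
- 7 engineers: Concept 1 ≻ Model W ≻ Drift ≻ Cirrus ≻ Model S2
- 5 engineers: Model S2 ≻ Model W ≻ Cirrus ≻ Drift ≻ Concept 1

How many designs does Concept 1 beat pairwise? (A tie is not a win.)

Concept 1 against each rival (23 engineers):
Concept 1 vs Drift: 10 to 13, Drift.
Concept 1 vs Model W: 7 to 16, Model W.
Concept 1 vs Cirrus: Cirrus, 14–9.
Concept 1 vs Model S2: 2+2+7 = 11 for Concept 1, 12 for Model S2 — Model S2 by 12–11.
Concept 1 beats no one; loses to Drift, Model W, Cirrus, Model S2 — 0 pairwise wins.

0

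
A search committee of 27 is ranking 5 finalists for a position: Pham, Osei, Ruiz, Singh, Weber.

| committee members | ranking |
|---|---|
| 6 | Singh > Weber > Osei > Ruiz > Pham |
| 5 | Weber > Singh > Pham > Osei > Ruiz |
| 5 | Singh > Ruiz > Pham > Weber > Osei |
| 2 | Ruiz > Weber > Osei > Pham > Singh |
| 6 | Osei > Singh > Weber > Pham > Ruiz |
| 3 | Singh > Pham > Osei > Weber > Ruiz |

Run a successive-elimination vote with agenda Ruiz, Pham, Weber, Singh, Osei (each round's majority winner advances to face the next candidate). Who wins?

Round 1: Ruiz vs Pham — 13–14, Pham advances.
Round 2: Pham vs Weber — 8–19, Weber advances.
Round 3: Weber vs Singh — 7–20, Singh advances.
Round 4: Singh vs Osei — 19–8, Singh advances.
Singh survives the agenda.

Singh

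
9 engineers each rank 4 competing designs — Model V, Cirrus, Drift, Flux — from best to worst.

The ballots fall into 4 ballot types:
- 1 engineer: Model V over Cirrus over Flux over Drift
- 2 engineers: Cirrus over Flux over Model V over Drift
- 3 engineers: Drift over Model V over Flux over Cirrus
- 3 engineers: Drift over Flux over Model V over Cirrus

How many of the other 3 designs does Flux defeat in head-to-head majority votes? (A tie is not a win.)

Flux against each rival (9 engineers):
Flux vs Model V: Flux, 5–4.
Flux–Cirrus: Flux 6–3.
Flux vs Drift: 1+2 = 3 for Flux, 6 for Drift — Drift by 6–3.
Flux beats Model V, Cirrus; loses to Drift — 2 pairwise wins.

2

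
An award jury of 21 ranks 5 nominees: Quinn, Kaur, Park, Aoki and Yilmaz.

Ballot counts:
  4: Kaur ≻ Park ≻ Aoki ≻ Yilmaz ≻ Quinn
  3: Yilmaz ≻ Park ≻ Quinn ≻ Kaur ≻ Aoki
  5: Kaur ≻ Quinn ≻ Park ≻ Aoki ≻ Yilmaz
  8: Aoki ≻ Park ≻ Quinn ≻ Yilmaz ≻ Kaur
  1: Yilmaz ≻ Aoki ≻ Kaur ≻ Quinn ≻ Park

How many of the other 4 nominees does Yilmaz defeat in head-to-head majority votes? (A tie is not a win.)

1

Yilmaz against each rival (21 jurors):
Yilmaz–Quinn: Quinn 13–8.
Yilmaz vs Kaur: 12 to 9, Yilmaz.
Yilmaz vs Park: Park, 17–4.
Yilmaz vs Aoki: Aoki wins 17–4.
Yilmaz beats Kaur; loses to Quinn, Park, Aoki — 1 pairwise win.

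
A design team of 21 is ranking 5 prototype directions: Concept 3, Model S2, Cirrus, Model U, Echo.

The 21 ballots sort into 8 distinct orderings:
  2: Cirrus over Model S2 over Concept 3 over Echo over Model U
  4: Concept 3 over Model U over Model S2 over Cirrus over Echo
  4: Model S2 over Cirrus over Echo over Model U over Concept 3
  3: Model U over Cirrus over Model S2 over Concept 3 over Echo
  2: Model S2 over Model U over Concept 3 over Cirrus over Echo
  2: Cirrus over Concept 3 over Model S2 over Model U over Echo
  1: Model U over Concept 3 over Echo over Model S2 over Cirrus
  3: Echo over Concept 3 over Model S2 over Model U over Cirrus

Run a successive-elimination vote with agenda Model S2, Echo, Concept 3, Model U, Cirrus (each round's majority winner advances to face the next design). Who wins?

Round 1: Model S2 vs Echo — 17–4, Model S2 advances.
Round 2: Model S2 vs Concept 3 — 11–10, Model S2 advances.
Round 3: Model S2 vs Model U — 13–8, Model S2 advances.
Round 4: Model S2 vs Cirrus — 14–7, Model S2 advances.
The agenda winner is Model S2.

Model S2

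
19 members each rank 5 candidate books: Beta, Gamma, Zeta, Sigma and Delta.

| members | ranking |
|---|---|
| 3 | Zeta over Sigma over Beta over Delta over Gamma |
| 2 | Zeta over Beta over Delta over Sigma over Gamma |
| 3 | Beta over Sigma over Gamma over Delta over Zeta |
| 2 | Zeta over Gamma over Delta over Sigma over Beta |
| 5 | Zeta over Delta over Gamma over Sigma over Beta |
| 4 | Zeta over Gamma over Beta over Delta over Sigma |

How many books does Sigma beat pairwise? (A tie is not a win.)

1

Sigma against each rival (19 members):
Sigma vs Beta: Sigma wins 10–9.
Sigma vs Gamma: Gamma wins 11–8.
Sigma vs Zeta: Sigma preferred on 3 ballots; Zeta wins 16–3.
Sigma vs Delta: 6 to 13, Delta.
Sigma beats Beta; loses to Gamma, Zeta, Delta — 1 pairwise win.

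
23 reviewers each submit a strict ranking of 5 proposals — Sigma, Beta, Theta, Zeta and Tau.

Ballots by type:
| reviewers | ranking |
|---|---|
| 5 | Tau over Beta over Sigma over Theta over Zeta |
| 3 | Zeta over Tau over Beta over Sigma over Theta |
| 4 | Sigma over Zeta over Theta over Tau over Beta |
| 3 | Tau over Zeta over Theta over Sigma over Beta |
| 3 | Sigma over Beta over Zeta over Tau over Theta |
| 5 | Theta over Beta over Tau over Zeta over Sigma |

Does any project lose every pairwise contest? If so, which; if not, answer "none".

Head-to-head results (23 reviewers):
Sigma vs Beta: 4+3+3 = 10 for Sigma, 13 for Beta — Beta by 13–10.
Sigma–Theta: Sigma 15–8.
Sigma–Zeta: Sigma 12–11.
Sigma vs Tau: Sigma is ranked higher on 4+3 = 7 ballots, Tau on 16. Tau wins 16–7.
Beta vs Theta: 11 to 12, Theta.
Beta vs Zeta: Beta wins 13–10.
Beta vs Tau: 8 to 15, Tau.
Theta vs Zeta: Theta preferred on 5+5 = 10 ballots; Zeta wins 13–10.
Theta vs Tau: Theta preferred on 4+5 = 9 ballots; Tau wins 14–9.
Zeta vs Tau: 3+4+3 = 10 for Zeta, 13 for Tau — Tau by 13–10.
Every project wins at least one matchup (Sigma beats Theta; Beta beats Sigma; Theta beats Beta; Zeta beats Theta; Tau beats Sigma), so there is no Condorcet loser.

none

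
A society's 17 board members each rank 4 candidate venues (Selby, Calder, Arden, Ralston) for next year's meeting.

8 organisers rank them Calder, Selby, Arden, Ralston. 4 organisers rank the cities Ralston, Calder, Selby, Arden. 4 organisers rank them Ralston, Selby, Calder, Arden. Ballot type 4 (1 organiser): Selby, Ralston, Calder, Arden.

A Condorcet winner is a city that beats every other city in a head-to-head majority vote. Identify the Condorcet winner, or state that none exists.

Check each pair by majority over 17 ballots:
Selby vs Calder: Selby preferred on 4+1 = 5 ballots; Calder wins 12–5.
Selby vs Arden: 17 to 0, Selby.
Selby vs Ralston: Selby is ranked higher on 8+1 = 9 ballots, Ralston on 8. Selby wins 9–8.
Calder vs Arden: Calder, 17–0.
Calder vs Ralston: 8 for Calder, 9 for Ralston — Ralston by 9–8.
Arden vs Ralston: Arden preferred on 8 ballots; Ralston wins 9–8.
Every city loses at least once (Selby loses to Calder; Calder loses to Ralston; Arden loses to Selby; Ralston loses to Selby). The majority relation contains the cycle Selby beats Ralston beats Calder beats Selby, so there is no Condorcet winner.

none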